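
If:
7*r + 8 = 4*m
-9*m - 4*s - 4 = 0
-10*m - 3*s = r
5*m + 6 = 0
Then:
No Solution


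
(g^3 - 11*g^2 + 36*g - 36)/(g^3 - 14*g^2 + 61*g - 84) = (g^2 - 8*g + 12)/(g^2 - 11*g + 28)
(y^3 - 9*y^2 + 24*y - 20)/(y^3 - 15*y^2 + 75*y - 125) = (y^2 - 4*y + 4)/(y^2 - 10*y + 25)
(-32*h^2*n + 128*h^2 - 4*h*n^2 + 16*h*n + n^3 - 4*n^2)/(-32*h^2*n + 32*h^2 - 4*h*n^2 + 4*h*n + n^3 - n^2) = (n - 4)/(n - 1)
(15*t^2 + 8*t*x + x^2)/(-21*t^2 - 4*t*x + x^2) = (5*t + x)/(-7*t + x)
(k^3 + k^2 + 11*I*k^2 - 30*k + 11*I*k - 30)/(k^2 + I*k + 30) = (k^2 + k*(1 + 5*I) + 5*I)/(k - 5*I)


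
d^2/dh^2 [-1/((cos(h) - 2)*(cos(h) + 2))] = 2*(2*sin(h)^4 - 9*sin(h)^2 + 3)/((cos(h) - 2)^3*(cos(h) + 2)^3)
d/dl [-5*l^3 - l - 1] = -15*l^2 - 1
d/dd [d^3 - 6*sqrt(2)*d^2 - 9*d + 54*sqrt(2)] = 3*d^2 - 12*sqrt(2)*d - 9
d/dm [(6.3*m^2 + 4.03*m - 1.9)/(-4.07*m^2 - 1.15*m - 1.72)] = (9.1571*m^2 - 37.138*m - 9.1166)/(16.5649*m^4 + 9.361*m^3 + 15.3233*m^2 + 3.956*m + 2.9584)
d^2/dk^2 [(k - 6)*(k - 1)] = 2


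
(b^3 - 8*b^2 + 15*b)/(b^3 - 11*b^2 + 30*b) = (b - 3)/(b - 6)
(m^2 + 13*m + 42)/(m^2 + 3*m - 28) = (m + 6)/(m - 4)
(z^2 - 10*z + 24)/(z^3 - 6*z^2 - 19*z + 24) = (z^2 - 10*z + 24)/(z^3 - 6*z^2 - 19*z + 24)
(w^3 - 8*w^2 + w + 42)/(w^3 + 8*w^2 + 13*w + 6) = (w^3 - 8*w^2 + w + 42)/(w^3 + 8*w^2 + 13*w + 6)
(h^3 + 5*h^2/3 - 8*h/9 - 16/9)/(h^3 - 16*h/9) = (3*h^2 + h - 4)/(h*(3*h - 4))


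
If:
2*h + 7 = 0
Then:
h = -7/2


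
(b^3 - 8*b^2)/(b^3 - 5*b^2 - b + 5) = b^2*(b - 8)/(b^3 - 5*b^2 - b + 5)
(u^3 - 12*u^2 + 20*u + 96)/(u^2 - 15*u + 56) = (u^2 - 4*u - 12)/(u - 7)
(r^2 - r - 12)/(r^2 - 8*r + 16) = (r + 3)/(r - 4)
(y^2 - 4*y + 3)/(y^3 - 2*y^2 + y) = (y - 3)/(y*(y - 1))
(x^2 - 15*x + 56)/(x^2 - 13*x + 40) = (x - 7)/(x - 5)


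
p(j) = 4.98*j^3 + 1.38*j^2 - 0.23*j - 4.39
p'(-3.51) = 174.14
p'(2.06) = 68.85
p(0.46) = -3.72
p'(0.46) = 4.20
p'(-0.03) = -0.30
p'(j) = 14.94*j^2 + 2.76*j - 0.23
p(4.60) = 508.49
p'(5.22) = 421.27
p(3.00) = 141.80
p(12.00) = 8797.01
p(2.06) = 44.53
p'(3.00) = 142.51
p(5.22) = 740.35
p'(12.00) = 2184.25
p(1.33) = 9.46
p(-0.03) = -4.38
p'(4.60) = 328.60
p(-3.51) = -201.93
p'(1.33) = 29.87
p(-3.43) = -188.33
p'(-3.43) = 166.07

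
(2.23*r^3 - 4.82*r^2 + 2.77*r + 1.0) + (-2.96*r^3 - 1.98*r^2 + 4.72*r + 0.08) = -0.73*r^3 - 6.8*r^2 + 7.49*r + 1.08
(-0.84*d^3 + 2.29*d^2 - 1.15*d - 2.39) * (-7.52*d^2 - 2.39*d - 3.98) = 6.3168*d^5 - 15.2132*d^4 + 6.5181*d^3 + 11.6071*d^2 + 10.2891*d + 9.5122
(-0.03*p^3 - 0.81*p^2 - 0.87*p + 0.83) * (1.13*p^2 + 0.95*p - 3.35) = -0.0339*p^5 - 0.9438*p^4 - 1.6521*p^3 + 2.8249*p^2 + 3.703*p - 2.7805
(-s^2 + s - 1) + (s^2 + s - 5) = 2*s - 6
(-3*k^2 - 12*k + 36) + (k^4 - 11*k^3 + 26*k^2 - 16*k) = k^4 - 11*k^3 + 23*k^2 - 28*k + 36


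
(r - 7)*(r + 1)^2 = r^3 - 5*r^2 - 13*r - 7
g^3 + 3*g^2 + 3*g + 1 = (g + 1)^3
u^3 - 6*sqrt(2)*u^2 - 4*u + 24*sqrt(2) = (u - 2)*(u + 2)*(u - 6*sqrt(2))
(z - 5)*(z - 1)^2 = z^3 - 7*z^2 + 11*z - 5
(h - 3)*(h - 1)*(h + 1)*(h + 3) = h^4 - 10*h^2 + 9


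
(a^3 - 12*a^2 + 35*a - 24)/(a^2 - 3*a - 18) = (-a^3 + 12*a^2 - 35*a + 24)/(-a^2 + 3*a + 18)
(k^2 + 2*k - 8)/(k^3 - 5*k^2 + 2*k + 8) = (k + 4)/(k^2 - 3*k - 4)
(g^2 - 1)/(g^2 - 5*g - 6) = (g - 1)/(g - 6)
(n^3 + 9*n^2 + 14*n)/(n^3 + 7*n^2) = (n + 2)/n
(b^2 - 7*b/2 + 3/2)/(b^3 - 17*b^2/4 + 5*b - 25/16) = 8*(b - 3)/(8*b^2 - 30*b + 25)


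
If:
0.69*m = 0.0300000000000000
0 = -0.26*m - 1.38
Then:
No Solution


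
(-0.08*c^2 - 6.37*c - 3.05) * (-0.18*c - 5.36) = 0.0144*c^3 + 1.5754*c^2 + 34.6922*c + 16.348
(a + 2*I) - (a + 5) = -5 + 2*I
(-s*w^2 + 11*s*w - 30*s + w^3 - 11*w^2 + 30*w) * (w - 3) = -s*w^3 + 14*s*w^2 - 63*s*w + 90*s + w^4 - 14*w^3 + 63*w^2 - 90*w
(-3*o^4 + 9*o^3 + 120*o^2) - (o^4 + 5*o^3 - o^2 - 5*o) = -4*o^4 + 4*o^3 + 121*o^2 + 5*o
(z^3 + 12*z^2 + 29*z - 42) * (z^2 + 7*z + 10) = z^5 + 19*z^4 + 123*z^3 + 281*z^2 - 4*z - 420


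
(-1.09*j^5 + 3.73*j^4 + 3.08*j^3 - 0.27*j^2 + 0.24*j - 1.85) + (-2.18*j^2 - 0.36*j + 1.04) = -1.09*j^5 + 3.73*j^4 + 3.08*j^3 - 2.45*j^2 - 0.12*j - 0.81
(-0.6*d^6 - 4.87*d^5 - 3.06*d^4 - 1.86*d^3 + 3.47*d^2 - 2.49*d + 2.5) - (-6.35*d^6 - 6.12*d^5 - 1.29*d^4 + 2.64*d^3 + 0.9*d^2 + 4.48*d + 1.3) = 5.75*d^6 + 1.25*d^5 - 1.77*d^4 - 4.5*d^3 + 2.57*d^2 - 6.97*d + 1.2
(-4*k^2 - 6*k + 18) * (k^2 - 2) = -4*k^4 - 6*k^3 + 26*k^2 + 12*k - 36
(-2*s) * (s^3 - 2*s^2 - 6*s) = -2*s^4 + 4*s^3 + 12*s^2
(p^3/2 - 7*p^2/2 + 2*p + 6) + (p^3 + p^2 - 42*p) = 3*p^3/2 - 5*p^2/2 - 40*p + 6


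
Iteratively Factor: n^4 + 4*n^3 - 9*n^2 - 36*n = (n + 3)*(n^3 + n^2 - 12*n) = (n + 3)*(n + 4)*(n^2 - 3*n) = n*(n + 3)*(n + 4)*(n - 3)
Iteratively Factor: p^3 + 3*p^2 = (p)*(p^2 + 3*p) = p*(p + 3)*(p)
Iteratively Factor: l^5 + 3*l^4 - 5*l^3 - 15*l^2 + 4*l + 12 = (l - 1)*(l^4 + 4*l^3 - l^2 - 16*l - 12) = (l - 1)*(l + 2)*(l^3 + 2*l^2 - 5*l - 6) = (l - 1)*(l + 2)*(l + 3)*(l^2 - l - 2) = (l - 1)*(l + 1)*(l + 2)*(l + 3)*(l - 2)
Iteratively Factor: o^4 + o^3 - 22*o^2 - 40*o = (o)*(o^3 + o^2 - 22*o - 40) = o*(o + 2)*(o^2 - o - 20) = o*(o + 2)*(o + 4)*(o - 5)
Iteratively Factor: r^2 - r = (r)*(r - 1)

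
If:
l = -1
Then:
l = -1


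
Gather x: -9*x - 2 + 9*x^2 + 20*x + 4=9*x^2 + 11*x + 2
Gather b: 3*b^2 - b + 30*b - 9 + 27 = 3*b^2 + 29*b + 18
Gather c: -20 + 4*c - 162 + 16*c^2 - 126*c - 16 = 16*c^2 - 122*c - 198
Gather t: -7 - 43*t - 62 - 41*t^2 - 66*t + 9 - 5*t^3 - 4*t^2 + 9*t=-5*t^3 - 45*t^2 - 100*t - 60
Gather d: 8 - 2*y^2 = 8 - 2*y^2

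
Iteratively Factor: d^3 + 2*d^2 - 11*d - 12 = (d + 1)*(d^2 + d - 12) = (d + 1)*(d + 4)*(d - 3)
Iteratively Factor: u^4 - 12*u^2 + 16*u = (u - 2)*(u^3 + 2*u^2 - 8*u) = (u - 2)^2*(u^2 + 4*u) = (u - 2)^2*(u + 4)*(u)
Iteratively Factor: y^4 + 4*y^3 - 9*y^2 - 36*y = (y)*(y^3 + 4*y^2 - 9*y - 36) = y*(y - 3)*(y^2 + 7*y + 12) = y*(y - 3)*(y + 3)*(y + 4)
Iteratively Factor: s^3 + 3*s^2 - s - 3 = (s - 1)*(s^2 + 4*s + 3) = (s - 1)*(s + 1)*(s + 3)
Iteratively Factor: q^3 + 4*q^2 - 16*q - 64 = (q + 4)*(q^2 - 16) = (q - 4)*(q + 4)*(q + 4)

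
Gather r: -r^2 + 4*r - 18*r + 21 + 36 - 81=-r^2 - 14*r - 24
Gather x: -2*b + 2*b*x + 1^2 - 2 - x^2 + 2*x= -2*b - x^2 + x*(2*b + 2) - 1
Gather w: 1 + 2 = 3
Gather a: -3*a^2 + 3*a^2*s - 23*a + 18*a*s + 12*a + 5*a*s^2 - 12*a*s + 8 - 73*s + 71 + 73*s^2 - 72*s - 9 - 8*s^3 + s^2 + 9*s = a^2*(3*s - 3) + a*(5*s^2 + 6*s - 11) - 8*s^3 + 74*s^2 - 136*s + 70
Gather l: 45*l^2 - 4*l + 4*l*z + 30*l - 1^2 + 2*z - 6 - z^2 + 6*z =45*l^2 + l*(4*z + 26) - z^2 + 8*z - 7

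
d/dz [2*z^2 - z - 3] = 4*z - 1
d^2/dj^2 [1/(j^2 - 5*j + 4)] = 2*(-j^2 + 5*j + (2*j - 5)^2 - 4)/(j^2 - 5*j + 4)^3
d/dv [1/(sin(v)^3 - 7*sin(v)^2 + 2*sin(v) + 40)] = (-3*sin(v)^2 + 14*sin(v) - 2)*cos(v)/(sin(v)^3 - 7*sin(v)^2 + 2*sin(v) + 40)^2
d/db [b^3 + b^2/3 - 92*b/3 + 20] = 3*b^2 + 2*b/3 - 92/3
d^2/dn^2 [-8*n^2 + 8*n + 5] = -16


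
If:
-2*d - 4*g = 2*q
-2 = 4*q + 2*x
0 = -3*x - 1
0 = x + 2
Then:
No Solution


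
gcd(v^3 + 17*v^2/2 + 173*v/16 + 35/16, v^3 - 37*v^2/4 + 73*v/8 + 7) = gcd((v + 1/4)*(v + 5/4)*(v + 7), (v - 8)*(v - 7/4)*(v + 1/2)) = 1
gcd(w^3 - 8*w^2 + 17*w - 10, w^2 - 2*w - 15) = w - 5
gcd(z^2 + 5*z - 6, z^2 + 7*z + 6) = z + 6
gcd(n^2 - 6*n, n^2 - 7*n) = n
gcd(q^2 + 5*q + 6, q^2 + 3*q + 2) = q + 2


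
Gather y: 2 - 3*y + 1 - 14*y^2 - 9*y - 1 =-14*y^2 - 12*y + 2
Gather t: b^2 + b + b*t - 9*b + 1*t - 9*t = b^2 - 8*b + t*(b - 8)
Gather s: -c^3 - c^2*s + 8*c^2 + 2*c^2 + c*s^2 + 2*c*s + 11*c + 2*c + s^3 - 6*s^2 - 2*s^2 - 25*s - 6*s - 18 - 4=-c^3 + 10*c^2 + 13*c + s^3 + s^2*(c - 8) + s*(-c^2 + 2*c - 31) - 22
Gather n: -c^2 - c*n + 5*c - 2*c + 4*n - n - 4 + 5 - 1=-c^2 + 3*c + n*(3 - c)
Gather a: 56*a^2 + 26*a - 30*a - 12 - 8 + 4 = 56*a^2 - 4*a - 16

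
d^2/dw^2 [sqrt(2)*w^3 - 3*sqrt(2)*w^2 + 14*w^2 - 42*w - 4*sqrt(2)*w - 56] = 6*sqrt(2)*w - 6*sqrt(2) + 28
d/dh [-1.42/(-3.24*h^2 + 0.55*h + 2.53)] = (0.781 - 9.2016*h)/(-3.24*h^2 + 0.55*h + 2.53)^2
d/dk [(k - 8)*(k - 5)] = 2*k - 13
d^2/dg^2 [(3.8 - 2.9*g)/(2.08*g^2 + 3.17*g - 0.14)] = (-(2.9*g - 3.8)*(4.16*g + 3.17)*(8.32*g + 6.34) + (36.192*g + 2.578)*(2.08*g^2 + 3.17*g - 0.14))/(2.08*g^2 + 3.17*g - 0.14)^3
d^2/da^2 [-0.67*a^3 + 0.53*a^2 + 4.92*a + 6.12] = 1.06 - 4.02*a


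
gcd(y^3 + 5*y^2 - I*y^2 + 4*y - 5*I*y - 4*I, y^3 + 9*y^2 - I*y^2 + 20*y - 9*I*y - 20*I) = y^2 + y*(4 - I) - 4*I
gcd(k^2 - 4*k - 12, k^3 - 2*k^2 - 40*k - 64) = k + 2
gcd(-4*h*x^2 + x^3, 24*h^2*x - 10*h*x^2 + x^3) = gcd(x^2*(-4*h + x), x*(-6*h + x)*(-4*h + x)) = -4*h*x + x^2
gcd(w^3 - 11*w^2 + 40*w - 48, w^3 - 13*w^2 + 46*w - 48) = w - 3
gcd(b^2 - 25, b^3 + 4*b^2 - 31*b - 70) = b - 5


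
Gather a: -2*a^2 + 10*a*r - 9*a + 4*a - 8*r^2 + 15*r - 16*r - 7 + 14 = -2*a^2 + a*(10*r - 5) - 8*r^2 - r + 7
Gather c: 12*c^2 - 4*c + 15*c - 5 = 12*c^2 + 11*c - 5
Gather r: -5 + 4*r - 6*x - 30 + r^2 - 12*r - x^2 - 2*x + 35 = r^2 - 8*r - x^2 - 8*x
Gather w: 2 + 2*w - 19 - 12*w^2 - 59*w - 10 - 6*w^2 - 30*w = -18*w^2 - 87*w - 27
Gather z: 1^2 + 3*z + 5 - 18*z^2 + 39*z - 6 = -18*z^2 + 42*z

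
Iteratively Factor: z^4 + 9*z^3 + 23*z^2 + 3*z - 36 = (z - 1)*(z^3 + 10*z^2 + 33*z + 36) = (z - 1)*(z + 3)*(z^2 + 7*z + 12) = (z - 1)*(z + 3)*(z + 4)*(z + 3)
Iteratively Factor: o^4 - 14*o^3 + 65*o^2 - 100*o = (o - 4)*(o^3 - 10*o^2 + 25*o) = (o - 5)*(o - 4)*(o^2 - 5*o) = o*(o - 5)*(o - 4)*(o - 5)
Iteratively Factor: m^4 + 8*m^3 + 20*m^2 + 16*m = (m)*(m^3 + 8*m^2 + 20*m + 16) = m*(m + 4)*(m^2 + 4*m + 4) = m*(m + 2)*(m + 4)*(m + 2)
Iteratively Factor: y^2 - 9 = (y + 3)*(y - 3)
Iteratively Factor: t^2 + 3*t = (t + 3)*(t)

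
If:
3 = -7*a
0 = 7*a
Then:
No Solution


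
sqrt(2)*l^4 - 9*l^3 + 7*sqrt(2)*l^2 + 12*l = l*(l - 3*sqrt(2))*(l - 2*sqrt(2))*(sqrt(2)*l + 1)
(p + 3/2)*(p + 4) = p^2 + 11*p/2 + 6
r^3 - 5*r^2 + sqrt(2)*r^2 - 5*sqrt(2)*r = r*(r - 5)*(r + sqrt(2))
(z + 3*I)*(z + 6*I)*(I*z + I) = I*z^3 - 9*z^2 + I*z^2 - 9*z - 18*I*z - 18*I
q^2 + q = q*(q + 1)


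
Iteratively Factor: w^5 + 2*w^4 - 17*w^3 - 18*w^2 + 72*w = (w + 4)*(w^4 - 2*w^3 - 9*w^2 + 18*w) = (w - 3)*(w + 4)*(w^3 + w^2 - 6*w) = (w - 3)*(w + 3)*(w + 4)*(w^2 - 2*w) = (w - 3)*(w - 2)*(w + 3)*(w + 4)*(w)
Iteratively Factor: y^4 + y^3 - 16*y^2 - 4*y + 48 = (y + 2)*(y^3 - y^2 - 14*y + 24) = (y - 3)*(y + 2)*(y^2 + 2*y - 8) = (y - 3)*(y - 2)*(y + 2)*(y + 4)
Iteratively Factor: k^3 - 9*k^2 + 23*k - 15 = (k - 5)*(k^2 - 4*k + 3) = (k - 5)*(k - 1)*(k - 3)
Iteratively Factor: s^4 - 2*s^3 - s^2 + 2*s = (s + 1)*(s^3 - 3*s^2 + 2*s) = s*(s + 1)*(s^2 - 3*s + 2) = s*(s - 2)*(s + 1)*(s - 1)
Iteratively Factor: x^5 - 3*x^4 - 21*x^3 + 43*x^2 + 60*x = (x - 5)*(x^4 + 2*x^3 - 11*x^2 - 12*x) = (x - 5)*(x + 1)*(x^3 + x^2 - 12*x) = (x - 5)*(x + 1)*(x + 4)*(x^2 - 3*x) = x*(x - 5)*(x + 1)*(x + 4)*(x - 3)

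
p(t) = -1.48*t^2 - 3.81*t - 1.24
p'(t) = -2.96*t - 3.81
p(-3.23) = -4.37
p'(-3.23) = 5.75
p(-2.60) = -1.34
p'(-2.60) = 3.89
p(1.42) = -9.63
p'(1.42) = -8.01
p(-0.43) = 0.12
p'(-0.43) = -2.54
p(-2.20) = -0.02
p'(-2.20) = 2.70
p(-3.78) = -7.99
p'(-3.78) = 7.38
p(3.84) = -37.69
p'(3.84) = -15.18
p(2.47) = -19.68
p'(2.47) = -11.12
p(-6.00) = -31.66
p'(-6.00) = 13.95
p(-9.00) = -86.83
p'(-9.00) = 22.83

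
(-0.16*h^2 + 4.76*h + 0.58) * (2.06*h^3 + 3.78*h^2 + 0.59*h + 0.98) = -0.3296*h^5 + 9.2008*h^4 + 19.0932*h^3 + 4.844*h^2 + 5.007*h + 0.5684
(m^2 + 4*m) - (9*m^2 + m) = -8*m^2 + 3*m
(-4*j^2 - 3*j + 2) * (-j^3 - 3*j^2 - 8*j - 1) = 4*j^5 + 15*j^4 + 39*j^3 + 22*j^2 - 13*j - 2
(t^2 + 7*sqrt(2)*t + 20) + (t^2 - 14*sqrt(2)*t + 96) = 2*t^2 - 7*sqrt(2)*t + 116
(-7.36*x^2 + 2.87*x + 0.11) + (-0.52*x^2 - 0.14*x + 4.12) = -7.88*x^2 + 2.73*x + 4.23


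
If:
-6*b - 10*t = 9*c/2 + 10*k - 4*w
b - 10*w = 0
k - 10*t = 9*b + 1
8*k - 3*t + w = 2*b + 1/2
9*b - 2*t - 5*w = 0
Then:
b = -50/2649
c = 370/2649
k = 74/2649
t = -425/5298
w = -5/2649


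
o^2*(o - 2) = o^3 - 2*o^2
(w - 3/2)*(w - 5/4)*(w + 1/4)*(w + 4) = w^4 + 3*w^3/2 - 141*w^2/16 + 167*w/32 + 15/8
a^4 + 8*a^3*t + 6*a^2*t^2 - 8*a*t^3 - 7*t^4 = (a - t)*(a + t)^2*(a + 7*t)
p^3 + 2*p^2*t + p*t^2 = p*(p + t)^2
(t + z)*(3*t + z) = 3*t^2 + 4*t*z + z^2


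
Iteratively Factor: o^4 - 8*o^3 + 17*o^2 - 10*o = (o - 2)*(o^3 - 6*o^2 + 5*o) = (o - 2)*(o - 1)*(o^2 - 5*o) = (o - 5)*(o - 2)*(o - 1)*(o)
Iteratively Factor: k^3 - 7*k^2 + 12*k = (k - 3)*(k^2 - 4*k) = (k - 4)*(k - 3)*(k)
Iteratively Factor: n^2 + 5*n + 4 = (n + 4)*(n + 1)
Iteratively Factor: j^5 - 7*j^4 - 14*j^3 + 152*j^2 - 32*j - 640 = (j + 2)*(j^4 - 9*j^3 + 4*j^2 + 144*j - 320) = (j - 4)*(j + 2)*(j^3 - 5*j^2 - 16*j + 80) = (j - 4)*(j + 2)*(j + 4)*(j^2 - 9*j + 20) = (j - 5)*(j - 4)*(j + 2)*(j + 4)*(j - 4)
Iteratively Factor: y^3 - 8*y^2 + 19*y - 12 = (y - 4)*(y^2 - 4*y + 3) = (y - 4)*(y - 1)*(y - 3)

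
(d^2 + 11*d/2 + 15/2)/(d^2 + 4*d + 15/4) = 2*(d + 3)/(2*d + 3)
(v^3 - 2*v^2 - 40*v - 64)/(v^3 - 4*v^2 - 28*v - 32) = (v + 4)/(v + 2)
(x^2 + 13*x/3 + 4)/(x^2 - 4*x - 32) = (x^2 + 13*x/3 + 4)/(x^2 - 4*x - 32)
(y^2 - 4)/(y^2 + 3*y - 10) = (y + 2)/(y + 5)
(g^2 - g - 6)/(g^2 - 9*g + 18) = (g + 2)/(g - 6)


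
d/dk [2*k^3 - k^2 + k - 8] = 6*k^2 - 2*k + 1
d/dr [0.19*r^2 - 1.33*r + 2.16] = 0.38*r - 1.33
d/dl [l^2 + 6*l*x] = 2*l + 6*x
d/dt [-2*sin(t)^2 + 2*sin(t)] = -2*sin(2*t) + 2*cos(t)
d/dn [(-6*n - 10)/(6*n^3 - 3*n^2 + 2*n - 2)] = 2*(36*n^3 + 81*n^2 - 30*n + 16)/(36*n^6 - 36*n^5 + 33*n^4 - 36*n^3 + 16*n^2 - 8*n + 4)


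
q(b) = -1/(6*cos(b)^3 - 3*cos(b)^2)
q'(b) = -(18*sin(b)*cos(b)^2 - 6*sin(b)*cos(b))/(6*cos(b)^3 - 3*cos(b)^2)^2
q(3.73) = 0.18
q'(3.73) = 0.32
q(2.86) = 0.12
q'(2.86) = -0.10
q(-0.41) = -0.48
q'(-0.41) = 0.87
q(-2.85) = 0.12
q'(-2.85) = 0.10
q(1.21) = 9.10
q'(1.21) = -9.69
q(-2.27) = 0.35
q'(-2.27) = 1.07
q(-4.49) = 4.75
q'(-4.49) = -48.49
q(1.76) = 6.85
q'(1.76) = -81.29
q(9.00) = 0.14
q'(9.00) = -0.17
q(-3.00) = 0.11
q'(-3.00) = 0.04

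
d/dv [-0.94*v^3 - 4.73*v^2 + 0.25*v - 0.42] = -2.82*v^2 - 9.46*v + 0.25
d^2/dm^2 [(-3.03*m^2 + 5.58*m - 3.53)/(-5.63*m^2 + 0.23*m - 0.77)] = (1.13686837721616e-13*m^4 - 345.89031*m^3 + 592.528224*m^2 + 117.713166*m - 28.615794)/(178.453547*m^6 - 21.870861*m^5 + 74.11332*m^4 - 5.994605*m^3 + 10.13628*m^2 - 0.409101*m + 0.456533)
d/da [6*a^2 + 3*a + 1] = 12*a + 3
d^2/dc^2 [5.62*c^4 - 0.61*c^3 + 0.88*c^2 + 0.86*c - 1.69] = 67.44*c^2 - 3.66*c + 1.76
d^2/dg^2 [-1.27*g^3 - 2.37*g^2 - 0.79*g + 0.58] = -7.62*g - 4.74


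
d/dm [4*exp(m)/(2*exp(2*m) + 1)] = (4 - 8*exp(2*m))*exp(m)/(4*exp(4*m) + 4*exp(2*m) + 1)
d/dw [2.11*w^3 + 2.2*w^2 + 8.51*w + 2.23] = 6.33*w^2 + 4.4*w + 8.51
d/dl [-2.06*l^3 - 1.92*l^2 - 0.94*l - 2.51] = -6.18*l^2 - 3.84*l - 0.94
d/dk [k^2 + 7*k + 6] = 2*k + 7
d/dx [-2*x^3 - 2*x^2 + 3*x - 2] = -6*x^2 - 4*x + 3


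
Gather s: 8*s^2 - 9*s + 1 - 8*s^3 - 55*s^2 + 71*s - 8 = -8*s^3 - 47*s^2 + 62*s - 7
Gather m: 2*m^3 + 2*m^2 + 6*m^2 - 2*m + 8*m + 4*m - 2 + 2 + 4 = 2*m^3 + 8*m^2 + 10*m + 4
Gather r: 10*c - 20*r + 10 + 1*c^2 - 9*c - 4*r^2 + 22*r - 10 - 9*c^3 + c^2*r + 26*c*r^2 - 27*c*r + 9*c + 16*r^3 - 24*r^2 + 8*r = -9*c^3 + c^2 + 10*c + 16*r^3 + r^2*(26*c - 28) + r*(c^2 - 27*c + 10)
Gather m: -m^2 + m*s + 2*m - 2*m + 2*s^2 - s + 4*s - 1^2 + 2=-m^2 + m*s + 2*s^2 + 3*s + 1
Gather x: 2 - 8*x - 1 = 1 - 8*x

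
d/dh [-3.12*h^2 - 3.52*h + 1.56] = -6.24*h - 3.52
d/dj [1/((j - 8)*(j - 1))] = (9 - 2*j)/(j^4 - 18*j^3 + 97*j^2 - 144*j + 64)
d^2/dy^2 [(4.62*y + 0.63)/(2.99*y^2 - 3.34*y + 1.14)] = ((27.0942 - 82.8828*y)*(2.99*y^2 - 3.34*y + 1.14) + (4.62*y + 0.63)*(5.98*y - 3.34)*(11.96*y - 6.68))/(2.99*y^2 - 3.34*y + 1.14)^3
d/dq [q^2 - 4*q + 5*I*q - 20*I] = 2*q - 4 + 5*I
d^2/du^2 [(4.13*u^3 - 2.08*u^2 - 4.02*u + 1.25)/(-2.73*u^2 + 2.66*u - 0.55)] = (5.6843418860808e-14*u^5 + 44.0883379999999*u^3 - 38.38233*u^2 + 10.75137*u - 0.914330000000003)/(20.346417*u^6 - 59.474142*u^5 + 70.246449*u^4 - 42.785036*u^3 + 14.152215*u^2 - 2.41395*u + 0.166375)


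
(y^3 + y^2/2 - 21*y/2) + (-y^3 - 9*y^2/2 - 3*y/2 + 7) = -4*y^2 - 12*y + 7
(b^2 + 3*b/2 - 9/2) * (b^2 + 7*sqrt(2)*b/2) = b^4 + 3*b^3/2 + 7*sqrt(2)*b^3/2 - 9*b^2/2 + 21*sqrt(2)*b^2/4 - 63*sqrt(2)*b/4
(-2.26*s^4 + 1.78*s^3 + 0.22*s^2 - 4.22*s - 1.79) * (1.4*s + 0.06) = -3.164*s^5 + 2.3564*s^4 + 0.4148*s^3 - 5.8948*s^2 - 2.7592*s - 0.1074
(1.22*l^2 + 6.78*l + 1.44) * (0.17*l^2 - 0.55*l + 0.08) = 0.2074*l^4 + 0.4816*l^3 - 3.3866*l^2 - 0.2496*l + 0.1152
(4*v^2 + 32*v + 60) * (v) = 4*v^3 + 32*v^2 + 60*v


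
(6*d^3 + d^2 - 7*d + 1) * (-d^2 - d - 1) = -6*d^5 - 7*d^4 + 5*d^2 + 6*d - 1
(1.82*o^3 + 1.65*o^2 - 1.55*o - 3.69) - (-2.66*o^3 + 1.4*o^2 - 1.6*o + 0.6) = 4.48*o^3 + 0.25*o^2 + 0.05*o - 4.29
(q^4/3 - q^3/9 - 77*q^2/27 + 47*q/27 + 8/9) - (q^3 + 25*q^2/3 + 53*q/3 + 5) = q^4/3 - 10*q^3/9 - 302*q^2/27 - 430*q/27 - 37/9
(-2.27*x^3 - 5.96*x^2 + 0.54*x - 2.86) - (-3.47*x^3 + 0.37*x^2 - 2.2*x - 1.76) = 1.2*x^3 - 6.33*x^2 + 2.74*x - 1.1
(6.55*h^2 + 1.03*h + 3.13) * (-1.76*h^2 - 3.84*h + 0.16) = -11.528*h^4 - 26.9648*h^3 - 8.416*h^2 - 11.8544*h + 0.5008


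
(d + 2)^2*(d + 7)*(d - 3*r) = d^4 - 3*d^3*r + 11*d^3 - 33*d^2*r + 32*d^2 - 96*d*r + 28*d - 84*r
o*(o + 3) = o^2 + 3*o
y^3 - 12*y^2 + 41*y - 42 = (y - 7)*(y - 3)*(y - 2)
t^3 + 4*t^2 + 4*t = t*(t + 2)^2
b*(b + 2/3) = b^2 + 2*b/3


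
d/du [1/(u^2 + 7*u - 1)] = (-2*u - 7)/(u^2 + 7*u - 1)^2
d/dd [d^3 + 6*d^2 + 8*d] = 3*d^2 + 12*d + 8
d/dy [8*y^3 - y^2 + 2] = 2*y*(12*y - 1)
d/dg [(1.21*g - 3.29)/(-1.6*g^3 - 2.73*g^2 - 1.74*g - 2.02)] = (3.872*g^3 - 12.4887*g^2 - 17.9634*g - 8.1688)/(2.56*g^6 + 8.736*g^5 + 13.0209*g^4 + 15.9644*g^3 + 14.0568*g^2 + 7.0296*g + 4.0804)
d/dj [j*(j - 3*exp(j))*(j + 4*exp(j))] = j^2*exp(j) + 3*j^2 - 24*j*exp(2*j) + 2*j*exp(j) - 12*exp(2*j)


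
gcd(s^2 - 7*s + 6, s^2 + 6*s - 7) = s - 1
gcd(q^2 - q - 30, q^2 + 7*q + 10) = q + 5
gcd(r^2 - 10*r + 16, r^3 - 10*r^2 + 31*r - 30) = r - 2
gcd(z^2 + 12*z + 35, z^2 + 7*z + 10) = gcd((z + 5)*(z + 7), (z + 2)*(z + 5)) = z + 5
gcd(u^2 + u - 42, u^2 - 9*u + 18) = u - 6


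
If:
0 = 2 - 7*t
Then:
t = 2/7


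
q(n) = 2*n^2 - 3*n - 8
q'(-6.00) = -27.00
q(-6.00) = 82.00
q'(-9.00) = -39.00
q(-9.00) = 181.00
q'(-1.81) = -10.24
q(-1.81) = 3.98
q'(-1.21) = -7.84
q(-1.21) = -1.44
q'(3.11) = 9.44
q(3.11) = 2.01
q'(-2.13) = -11.52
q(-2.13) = 7.46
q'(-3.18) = -15.72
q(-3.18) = 21.76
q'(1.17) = 1.68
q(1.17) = -8.77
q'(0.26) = -1.96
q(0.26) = -8.64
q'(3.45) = 10.80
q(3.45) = 5.46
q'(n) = 4*n - 3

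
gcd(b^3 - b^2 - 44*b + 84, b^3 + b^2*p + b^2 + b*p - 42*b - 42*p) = b^2 + b - 42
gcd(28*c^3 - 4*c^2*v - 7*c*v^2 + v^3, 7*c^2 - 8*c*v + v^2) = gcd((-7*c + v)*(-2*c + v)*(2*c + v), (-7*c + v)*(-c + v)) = -7*c + v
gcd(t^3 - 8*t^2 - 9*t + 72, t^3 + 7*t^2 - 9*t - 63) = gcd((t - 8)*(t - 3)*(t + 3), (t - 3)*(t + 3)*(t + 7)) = t^2 - 9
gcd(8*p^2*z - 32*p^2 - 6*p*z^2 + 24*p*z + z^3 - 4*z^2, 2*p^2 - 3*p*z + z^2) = -2*p + z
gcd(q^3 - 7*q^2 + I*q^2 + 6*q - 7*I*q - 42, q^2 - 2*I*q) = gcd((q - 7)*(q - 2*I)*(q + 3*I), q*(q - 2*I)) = q - 2*I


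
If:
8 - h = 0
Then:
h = 8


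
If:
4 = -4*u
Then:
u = -1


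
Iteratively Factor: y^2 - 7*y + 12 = (y - 3)*(y - 4)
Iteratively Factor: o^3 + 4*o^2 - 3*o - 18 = (o + 3)*(o^2 + o - 6) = (o + 3)^2*(o - 2)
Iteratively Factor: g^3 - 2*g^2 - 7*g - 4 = (g - 4)*(g^2 + 2*g + 1) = (g - 4)*(g + 1)*(g + 1)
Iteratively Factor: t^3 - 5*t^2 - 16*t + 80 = (t - 5)*(t^2 - 16) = (t - 5)*(t + 4)*(t - 4)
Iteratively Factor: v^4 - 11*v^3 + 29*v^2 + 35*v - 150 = (v - 5)*(v^3 - 6*v^2 - v + 30) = (v - 5)*(v - 3)*(v^2 - 3*v - 10) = (v - 5)*(v - 3)*(v + 2)*(v - 5)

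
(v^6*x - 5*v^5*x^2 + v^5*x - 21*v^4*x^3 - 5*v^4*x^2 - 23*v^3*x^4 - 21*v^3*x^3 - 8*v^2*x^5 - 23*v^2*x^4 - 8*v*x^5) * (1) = v^6*x - 5*v^5*x^2 + v^5*x - 21*v^4*x^3 - 5*v^4*x^2 - 23*v^3*x^4 - 21*v^3*x^3 - 8*v^2*x^5 - 23*v^2*x^4 - 8*v*x^5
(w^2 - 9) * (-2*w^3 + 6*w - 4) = -2*w^5 + 24*w^3 - 4*w^2 - 54*w + 36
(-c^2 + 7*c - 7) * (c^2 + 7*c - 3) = -c^4 + 45*c^2 - 70*c + 21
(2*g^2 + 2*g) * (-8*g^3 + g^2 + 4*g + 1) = -16*g^5 - 14*g^4 + 10*g^3 + 10*g^2 + 2*g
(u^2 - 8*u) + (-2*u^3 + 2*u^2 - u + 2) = -2*u^3 + 3*u^2 - 9*u + 2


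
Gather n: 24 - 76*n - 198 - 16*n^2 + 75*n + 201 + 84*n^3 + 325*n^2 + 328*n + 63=84*n^3 + 309*n^2 + 327*n + 90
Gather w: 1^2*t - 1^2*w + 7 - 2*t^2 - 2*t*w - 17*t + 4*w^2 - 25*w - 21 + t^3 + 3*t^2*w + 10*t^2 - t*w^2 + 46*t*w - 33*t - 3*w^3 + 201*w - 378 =t^3 + 8*t^2 - 49*t - 3*w^3 + w^2*(4 - t) + w*(3*t^2 + 44*t + 175) - 392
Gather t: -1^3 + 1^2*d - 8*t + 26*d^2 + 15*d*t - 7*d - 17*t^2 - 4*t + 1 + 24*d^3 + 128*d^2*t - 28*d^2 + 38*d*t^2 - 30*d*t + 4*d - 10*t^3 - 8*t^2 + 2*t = 24*d^3 - 2*d^2 - 2*d - 10*t^3 + t^2*(38*d - 25) + t*(128*d^2 - 15*d - 10)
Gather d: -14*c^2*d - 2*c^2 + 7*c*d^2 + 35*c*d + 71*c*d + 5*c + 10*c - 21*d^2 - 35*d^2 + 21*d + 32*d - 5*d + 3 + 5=-2*c^2 + 15*c + d^2*(7*c - 56) + d*(-14*c^2 + 106*c + 48) + 8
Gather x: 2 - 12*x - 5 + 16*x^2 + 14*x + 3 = 16*x^2 + 2*x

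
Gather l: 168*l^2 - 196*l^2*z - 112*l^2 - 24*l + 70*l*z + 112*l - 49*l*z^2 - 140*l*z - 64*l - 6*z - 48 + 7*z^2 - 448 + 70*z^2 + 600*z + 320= l^2*(56 - 196*z) + l*(-49*z^2 - 70*z + 24) + 77*z^2 + 594*z - 176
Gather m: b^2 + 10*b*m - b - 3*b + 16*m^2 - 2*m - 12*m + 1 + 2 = b^2 - 4*b + 16*m^2 + m*(10*b - 14) + 3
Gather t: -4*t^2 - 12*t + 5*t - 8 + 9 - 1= -4*t^2 - 7*t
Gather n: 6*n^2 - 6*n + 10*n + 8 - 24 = 6*n^2 + 4*n - 16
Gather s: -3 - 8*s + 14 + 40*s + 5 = 32*s + 16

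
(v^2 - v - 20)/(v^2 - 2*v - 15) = (v + 4)/(v + 3)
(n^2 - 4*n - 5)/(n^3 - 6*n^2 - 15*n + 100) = (n + 1)/(n^2 - n - 20)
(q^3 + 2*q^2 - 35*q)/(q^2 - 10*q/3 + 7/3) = 3*q*(q^2 + 2*q - 35)/(3*q^2 - 10*q + 7)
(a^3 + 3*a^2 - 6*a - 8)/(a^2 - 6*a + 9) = (a^3 + 3*a^2 - 6*a - 8)/(a^2 - 6*a + 9)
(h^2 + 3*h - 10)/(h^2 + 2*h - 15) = (h - 2)/(h - 3)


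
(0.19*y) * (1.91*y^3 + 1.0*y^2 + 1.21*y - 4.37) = 0.3629*y^4 + 0.19*y^3 + 0.2299*y^2 - 0.8303*y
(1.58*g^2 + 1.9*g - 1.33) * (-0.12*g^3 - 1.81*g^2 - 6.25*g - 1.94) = -0.1896*g^5 - 3.0878*g^4 - 13.1544*g^3 - 12.5329*g^2 + 4.6265*g + 2.5802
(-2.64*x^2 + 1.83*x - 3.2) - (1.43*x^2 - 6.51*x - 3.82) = -4.07*x^2 + 8.34*x + 0.62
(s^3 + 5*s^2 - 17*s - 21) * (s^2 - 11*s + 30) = s^5 - 6*s^4 - 42*s^3 + 316*s^2 - 279*s - 630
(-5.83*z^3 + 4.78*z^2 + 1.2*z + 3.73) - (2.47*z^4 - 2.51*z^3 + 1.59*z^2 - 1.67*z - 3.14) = -2.47*z^4 - 3.32*z^3 + 3.19*z^2 + 2.87*z + 6.87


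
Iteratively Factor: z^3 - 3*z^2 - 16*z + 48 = (z - 3)*(z^2 - 16) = (z - 4)*(z - 3)*(z + 4)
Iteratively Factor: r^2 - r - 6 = (r + 2)*(r - 3)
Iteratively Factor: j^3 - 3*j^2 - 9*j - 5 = (j + 1)*(j^2 - 4*j - 5) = (j - 5)*(j + 1)*(j + 1)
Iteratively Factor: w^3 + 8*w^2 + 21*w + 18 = (w + 3)*(w^2 + 5*w + 6) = (w + 3)^2*(w + 2)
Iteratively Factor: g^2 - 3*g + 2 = (g - 2)*(g - 1)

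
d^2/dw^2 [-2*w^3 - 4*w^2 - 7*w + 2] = -12*w - 8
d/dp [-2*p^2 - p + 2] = -4*p - 1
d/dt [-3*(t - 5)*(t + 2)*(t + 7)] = -9*t^2 - 24*t + 93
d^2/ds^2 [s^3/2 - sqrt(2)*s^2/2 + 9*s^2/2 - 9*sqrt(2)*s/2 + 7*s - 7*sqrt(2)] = 3*s - sqrt(2) + 9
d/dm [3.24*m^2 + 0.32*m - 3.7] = 6.48*m + 0.32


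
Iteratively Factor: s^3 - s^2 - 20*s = (s - 5)*(s^2 + 4*s) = (s - 5)*(s + 4)*(s)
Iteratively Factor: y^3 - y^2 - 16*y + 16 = (y - 4)*(y^2 + 3*y - 4) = (y - 4)*(y + 4)*(y - 1)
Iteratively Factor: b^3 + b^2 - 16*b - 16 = (b + 4)*(b^2 - 3*b - 4) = (b + 1)*(b + 4)*(b - 4)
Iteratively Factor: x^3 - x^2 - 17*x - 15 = (x + 1)*(x^2 - 2*x - 15) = (x + 1)*(x + 3)*(x - 5)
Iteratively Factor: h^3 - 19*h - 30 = (h + 3)*(h^2 - 3*h - 10) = (h - 5)*(h + 3)*(h + 2)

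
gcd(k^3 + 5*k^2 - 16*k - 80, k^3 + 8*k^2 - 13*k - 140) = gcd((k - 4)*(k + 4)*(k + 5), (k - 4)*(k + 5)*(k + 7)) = k^2 + k - 20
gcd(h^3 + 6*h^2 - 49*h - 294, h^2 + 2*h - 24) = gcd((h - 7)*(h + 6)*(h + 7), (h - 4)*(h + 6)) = h + 6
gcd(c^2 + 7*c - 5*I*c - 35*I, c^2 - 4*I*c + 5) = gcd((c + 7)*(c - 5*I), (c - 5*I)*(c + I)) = c - 5*I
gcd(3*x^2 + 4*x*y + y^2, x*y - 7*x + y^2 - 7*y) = x + y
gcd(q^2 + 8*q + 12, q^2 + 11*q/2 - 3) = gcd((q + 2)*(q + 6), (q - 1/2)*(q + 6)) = q + 6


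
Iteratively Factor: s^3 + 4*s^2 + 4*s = (s + 2)*(s^2 + 2*s) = s*(s + 2)*(s + 2)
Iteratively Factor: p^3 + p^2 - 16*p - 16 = (p + 4)*(p^2 - 3*p - 4) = (p + 1)*(p + 4)*(p - 4)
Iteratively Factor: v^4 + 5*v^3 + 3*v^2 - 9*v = (v + 3)*(v^3 + 2*v^2 - 3*v) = (v - 1)*(v + 3)*(v^2 + 3*v) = v*(v - 1)*(v + 3)*(v + 3)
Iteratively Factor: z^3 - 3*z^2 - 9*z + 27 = (z + 3)*(z^2 - 6*z + 9) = (z - 3)*(z + 3)*(z - 3)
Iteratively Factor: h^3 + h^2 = (h + 1)*(h^2) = h*(h + 1)*(h)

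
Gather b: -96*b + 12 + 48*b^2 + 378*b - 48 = 48*b^2 + 282*b - 36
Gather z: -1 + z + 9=z + 8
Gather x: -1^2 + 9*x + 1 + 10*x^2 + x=10*x^2 + 10*x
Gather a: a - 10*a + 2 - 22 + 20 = -9*a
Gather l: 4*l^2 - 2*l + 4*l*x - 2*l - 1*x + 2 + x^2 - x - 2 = 4*l^2 + l*(4*x - 4) + x^2 - 2*x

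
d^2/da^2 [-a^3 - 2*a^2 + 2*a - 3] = -6*a - 4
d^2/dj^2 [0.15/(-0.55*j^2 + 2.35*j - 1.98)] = (0.09075*j^2 - 0.38775*j - 0.15*(1.1*j - 2.35)*(2.2*j - 4.7) + 0.3267)/(0.55*j^2 - 2.35*j + 1.98)^3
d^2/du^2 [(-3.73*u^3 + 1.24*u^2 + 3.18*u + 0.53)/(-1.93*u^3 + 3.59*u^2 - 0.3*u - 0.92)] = (42.4503500000001*u^6 - 84.0291120000001*u^5 + 33.3411360000001*u^4 + 33.9332439999999*u^3 + 6.53556600000002*u^2 - 35.003724*u - 3.94008)/(7.189057*u^9 - 40.117173*u^8 + 77.974509*u^7 - 48.459215*u^6 - 26.126034*u^5 + 37.797936*u^4 - 1.017384*u^3 - 8.867328*u^2 + 0.76176*u + 0.778688)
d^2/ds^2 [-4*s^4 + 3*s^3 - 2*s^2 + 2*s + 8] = -48*s^2 + 18*s - 4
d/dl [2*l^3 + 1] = 6*l^2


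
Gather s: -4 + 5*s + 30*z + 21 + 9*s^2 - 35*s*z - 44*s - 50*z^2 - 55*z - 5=9*s^2 + s*(-35*z - 39) - 50*z^2 - 25*z + 12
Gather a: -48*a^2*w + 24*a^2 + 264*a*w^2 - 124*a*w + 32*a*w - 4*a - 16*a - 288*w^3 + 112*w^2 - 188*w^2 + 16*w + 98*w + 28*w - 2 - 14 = a^2*(24 - 48*w) + a*(264*w^2 - 92*w - 20) - 288*w^3 - 76*w^2 + 142*w - 16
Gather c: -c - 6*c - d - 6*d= -7*c - 7*d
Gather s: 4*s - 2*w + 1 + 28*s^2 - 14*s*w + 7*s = 28*s^2 + s*(11 - 14*w) - 2*w + 1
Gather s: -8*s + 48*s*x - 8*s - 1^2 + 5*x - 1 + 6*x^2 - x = s*(48*x - 16) + 6*x^2 + 4*x - 2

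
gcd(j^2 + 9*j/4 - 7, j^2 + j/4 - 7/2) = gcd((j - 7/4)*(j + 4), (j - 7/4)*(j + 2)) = j - 7/4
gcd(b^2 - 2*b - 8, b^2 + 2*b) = b + 2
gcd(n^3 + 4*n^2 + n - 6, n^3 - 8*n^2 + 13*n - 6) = n - 1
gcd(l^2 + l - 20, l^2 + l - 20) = l^2 + l - 20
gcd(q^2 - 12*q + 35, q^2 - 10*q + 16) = 1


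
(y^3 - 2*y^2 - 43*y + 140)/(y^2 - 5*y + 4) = (y^2 + 2*y - 35)/(y - 1)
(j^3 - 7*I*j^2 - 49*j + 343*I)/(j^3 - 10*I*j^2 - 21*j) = (j^2 - 49)/(j*(j - 3*I))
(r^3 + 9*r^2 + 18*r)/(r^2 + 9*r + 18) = r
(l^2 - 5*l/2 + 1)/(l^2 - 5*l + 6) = (l - 1/2)/(l - 3)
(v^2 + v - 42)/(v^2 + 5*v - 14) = (v - 6)/(v - 2)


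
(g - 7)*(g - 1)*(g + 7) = g^3 - g^2 - 49*g + 49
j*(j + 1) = j^2 + j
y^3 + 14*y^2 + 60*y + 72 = (y + 2)*(y + 6)^2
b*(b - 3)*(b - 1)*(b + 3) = b^4 - b^3 - 9*b^2 + 9*b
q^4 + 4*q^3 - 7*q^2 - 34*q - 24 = (q - 3)*(q + 1)*(q + 2)*(q + 4)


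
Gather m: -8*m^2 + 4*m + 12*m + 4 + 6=-8*m^2 + 16*m + 10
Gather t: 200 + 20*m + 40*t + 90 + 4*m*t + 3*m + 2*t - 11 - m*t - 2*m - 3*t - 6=21*m + t*(3*m + 39) + 273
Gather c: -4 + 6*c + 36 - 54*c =32 - 48*c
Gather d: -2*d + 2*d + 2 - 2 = 0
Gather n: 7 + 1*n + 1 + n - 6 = 2*n + 2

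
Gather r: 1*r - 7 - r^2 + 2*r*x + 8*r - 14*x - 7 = -r^2 + r*(2*x + 9) - 14*x - 14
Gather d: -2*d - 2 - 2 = -2*d - 4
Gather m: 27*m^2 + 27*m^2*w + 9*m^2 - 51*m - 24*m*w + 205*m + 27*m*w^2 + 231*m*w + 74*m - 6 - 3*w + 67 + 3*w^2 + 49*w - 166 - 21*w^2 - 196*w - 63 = m^2*(27*w + 36) + m*(27*w^2 + 207*w + 228) - 18*w^2 - 150*w - 168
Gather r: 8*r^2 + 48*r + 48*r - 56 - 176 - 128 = 8*r^2 + 96*r - 360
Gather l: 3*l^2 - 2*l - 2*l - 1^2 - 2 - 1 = 3*l^2 - 4*l - 4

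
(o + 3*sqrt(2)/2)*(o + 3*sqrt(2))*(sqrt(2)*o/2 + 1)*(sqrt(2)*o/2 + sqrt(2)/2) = o^4/2 + o^3/2 + 11*sqrt(2)*o^3/4 + 11*sqrt(2)*o^2/4 + 9*o^2 + 9*sqrt(2)*o/2 + 9*o + 9*sqrt(2)/2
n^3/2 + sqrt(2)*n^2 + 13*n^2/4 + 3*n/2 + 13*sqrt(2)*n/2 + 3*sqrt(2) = (n/2 + sqrt(2))*(n + 1/2)*(n + 6)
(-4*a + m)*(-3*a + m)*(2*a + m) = 24*a^3 - 2*a^2*m - 5*a*m^2 + m^3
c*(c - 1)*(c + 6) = c^3 + 5*c^2 - 6*c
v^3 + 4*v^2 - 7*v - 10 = (v - 2)*(v + 1)*(v + 5)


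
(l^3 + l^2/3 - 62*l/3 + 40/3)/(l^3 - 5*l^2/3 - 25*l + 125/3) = (3*l^2 - 14*l + 8)/(3*l^2 - 20*l + 25)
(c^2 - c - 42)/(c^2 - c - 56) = (-c^2 + c + 42)/(-c^2 + c + 56)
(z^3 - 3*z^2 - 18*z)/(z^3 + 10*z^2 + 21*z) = (z - 6)/(z + 7)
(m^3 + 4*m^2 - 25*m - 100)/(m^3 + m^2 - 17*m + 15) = (m^2 - m - 20)/(m^2 - 4*m + 3)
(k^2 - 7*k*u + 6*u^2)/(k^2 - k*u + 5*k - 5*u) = (k - 6*u)/(k + 5)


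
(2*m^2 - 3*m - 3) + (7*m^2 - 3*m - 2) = 9*m^2 - 6*m - 5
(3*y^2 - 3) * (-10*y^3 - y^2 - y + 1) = -30*y^5 - 3*y^4 + 27*y^3 + 6*y^2 + 3*y - 3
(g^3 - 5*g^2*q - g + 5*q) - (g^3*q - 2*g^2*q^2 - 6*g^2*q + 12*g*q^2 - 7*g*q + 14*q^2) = -g^3*q + g^3 + 2*g^2*q^2 + g^2*q - 12*g*q^2 + 7*g*q - g - 14*q^2 + 5*q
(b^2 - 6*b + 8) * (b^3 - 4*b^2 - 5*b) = b^5 - 10*b^4 + 27*b^3 - 2*b^2 - 40*b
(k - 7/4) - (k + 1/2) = -9/4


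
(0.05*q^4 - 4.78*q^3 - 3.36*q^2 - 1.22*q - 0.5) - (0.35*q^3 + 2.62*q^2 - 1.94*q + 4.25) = 0.05*q^4 - 5.13*q^3 - 5.98*q^2 + 0.72*q - 4.75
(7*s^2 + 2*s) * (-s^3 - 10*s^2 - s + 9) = -7*s^5 - 72*s^4 - 27*s^3 + 61*s^2 + 18*s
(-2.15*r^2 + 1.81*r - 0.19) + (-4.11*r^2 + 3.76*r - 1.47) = -6.26*r^2 + 5.57*r - 1.66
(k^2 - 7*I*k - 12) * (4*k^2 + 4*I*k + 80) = 4*k^4 - 24*I*k^3 + 60*k^2 - 608*I*k - 960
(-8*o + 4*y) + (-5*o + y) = -13*o + 5*y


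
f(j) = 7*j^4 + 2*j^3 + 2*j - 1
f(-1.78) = 54.43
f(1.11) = 14.58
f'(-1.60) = -97.33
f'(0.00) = 2.00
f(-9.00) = 44450.00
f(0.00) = -1.00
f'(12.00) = 49250.00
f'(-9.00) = -19924.00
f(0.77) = 3.91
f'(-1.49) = -77.30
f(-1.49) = 23.91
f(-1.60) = 33.48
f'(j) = 28*j^3 + 6*j^2 + 2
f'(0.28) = 3.09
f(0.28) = -0.35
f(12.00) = 148631.00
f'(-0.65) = -3.15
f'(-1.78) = -136.90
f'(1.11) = 47.69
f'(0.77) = 18.34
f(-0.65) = -1.60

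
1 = 1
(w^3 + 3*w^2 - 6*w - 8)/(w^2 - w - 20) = (w^2 - w - 2)/(w - 5)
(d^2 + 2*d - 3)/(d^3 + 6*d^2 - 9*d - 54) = (d - 1)/(d^2 + 3*d - 18)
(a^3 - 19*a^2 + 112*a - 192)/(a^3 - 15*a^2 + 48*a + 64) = (a - 3)/(a + 1)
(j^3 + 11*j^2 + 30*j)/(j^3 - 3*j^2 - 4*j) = (j^2 + 11*j + 30)/(j^2 - 3*j - 4)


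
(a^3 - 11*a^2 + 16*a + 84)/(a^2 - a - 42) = (a^2 - 4*a - 12)/(a + 6)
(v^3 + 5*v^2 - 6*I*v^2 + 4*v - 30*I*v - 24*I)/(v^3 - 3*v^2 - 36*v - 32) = (v - 6*I)/(v - 8)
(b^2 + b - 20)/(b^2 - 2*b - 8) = (b + 5)/(b + 2)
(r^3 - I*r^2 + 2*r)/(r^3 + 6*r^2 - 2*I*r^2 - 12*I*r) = (r + I)/(r + 6)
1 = 1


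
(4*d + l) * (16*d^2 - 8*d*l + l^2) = 64*d^3 - 16*d^2*l - 4*d*l^2 + l^3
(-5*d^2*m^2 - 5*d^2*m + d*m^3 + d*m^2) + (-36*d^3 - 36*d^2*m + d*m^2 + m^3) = -36*d^3 - 5*d^2*m^2 - 41*d^2*m + d*m^3 + 2*d*m^2 + m^3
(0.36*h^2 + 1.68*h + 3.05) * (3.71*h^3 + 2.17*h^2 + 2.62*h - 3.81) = 1.3356*h^5 + 7.014*h^4 + 15.9043*h^3 + 9.6485*h^2 + 1.5902*h - 11.6205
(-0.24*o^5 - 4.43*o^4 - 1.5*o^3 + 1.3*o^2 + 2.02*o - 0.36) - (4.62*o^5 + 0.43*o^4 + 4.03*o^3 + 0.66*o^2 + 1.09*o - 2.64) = -4.86*o^5 - 4.86*o^4 - 5.53*o^3 + 0.64*o^2 + 0.93*o + 2.28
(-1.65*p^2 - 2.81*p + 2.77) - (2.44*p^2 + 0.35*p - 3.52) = -4.09*p^2 - 3.16*p + 6.29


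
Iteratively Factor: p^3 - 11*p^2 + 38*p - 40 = (p - 5)*(p^2 - 6*p + 8) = (p - 5)*(p - 2)*(p - 4)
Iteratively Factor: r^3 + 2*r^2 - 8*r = (r - 2)*(r^2 + 4*r) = (r - 2)*(r + 4)*(r)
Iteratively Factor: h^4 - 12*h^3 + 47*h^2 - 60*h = (h - 4)*(h^3 - 8*h^2 + 15*h) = (h - 5)*(h - 4)*(h^2 - 3*h) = (h - 5)*(h - 4)*(h - 3)*(h)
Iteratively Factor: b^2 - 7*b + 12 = (b - 4)*(b - 3)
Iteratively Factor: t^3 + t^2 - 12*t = (t + 4)*(t^2 - 3*t) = t*(t + 4)*(t - 3)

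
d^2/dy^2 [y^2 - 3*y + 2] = 2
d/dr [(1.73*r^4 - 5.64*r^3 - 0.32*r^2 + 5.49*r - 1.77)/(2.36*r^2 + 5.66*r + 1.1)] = (8.1656*r^5 + 16.065*r^4 - 56.2328*r^3 - 33.3796*r^2 + 7.6504*r + 16.0572)/(5.5696*r^4 + 26.7152*r^3 + 37.2276*r^2 + 12.452*r + 1.21)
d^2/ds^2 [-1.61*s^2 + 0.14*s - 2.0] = -3.22000000000000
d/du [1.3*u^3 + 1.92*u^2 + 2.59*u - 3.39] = 3.9*u^2 + 3.84*u + 2.59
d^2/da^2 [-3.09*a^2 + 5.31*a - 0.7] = -6.18000000000000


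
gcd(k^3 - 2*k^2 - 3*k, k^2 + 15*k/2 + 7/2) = 1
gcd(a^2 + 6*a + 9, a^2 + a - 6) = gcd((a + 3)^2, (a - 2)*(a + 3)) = a + 3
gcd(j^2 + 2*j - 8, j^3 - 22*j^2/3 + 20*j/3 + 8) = j - 2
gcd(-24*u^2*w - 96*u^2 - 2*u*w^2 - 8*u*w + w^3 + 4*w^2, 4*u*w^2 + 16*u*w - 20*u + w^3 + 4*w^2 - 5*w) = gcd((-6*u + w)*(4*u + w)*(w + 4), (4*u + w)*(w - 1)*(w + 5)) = 4*u + w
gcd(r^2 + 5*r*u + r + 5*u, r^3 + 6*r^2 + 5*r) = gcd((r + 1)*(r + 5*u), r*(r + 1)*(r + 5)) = r + 1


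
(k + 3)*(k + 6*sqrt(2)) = k^2 + 3*k + 6*sqrt(2)*k + 18*sqrt(2)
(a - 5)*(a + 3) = a^2 - 2*a - 15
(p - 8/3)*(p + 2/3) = p^2 - 2*p - 16/9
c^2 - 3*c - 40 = (c - 8)*(c + 5)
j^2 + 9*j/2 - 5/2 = (j - 1/2)*(j + 5)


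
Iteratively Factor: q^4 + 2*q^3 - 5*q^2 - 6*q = (q)*(q^3 + 2*q^2 - 5*q - 6) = q*(q + 1)*(q^2 + q - 6) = q*(q - 2)*(q + 1)*(q + 3)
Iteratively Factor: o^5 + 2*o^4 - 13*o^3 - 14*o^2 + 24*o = (o)*(o^4 + 2*o^3 - 13*o^2 - 14*o + 24) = o*(o - 1)*(o^3 + 3*o^2 - 10*o - 24) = o*(o - 1)*(o + 4)*(o^2 - o - 6) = o*(o - 3)*(o - 1)*(o + 4)*(o + 2)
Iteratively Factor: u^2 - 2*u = (u - 2)*(u)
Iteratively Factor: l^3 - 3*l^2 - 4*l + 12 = (l - 3)*(l^2 - 4) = (l - 3)*(l - 2)*(l + 2)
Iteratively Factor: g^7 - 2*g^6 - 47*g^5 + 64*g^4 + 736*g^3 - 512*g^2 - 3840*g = (g - 5)*(g^6 + 3*g^5 - 32*g^4 - 96*g^3 + 256*g^2 + 768*g) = (g - 5)*(g - 4)*(g^5 + 7*g^4 - 4*g^3 - 112*g^2 - 192*g) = (g - 5)*(g - 4)^2*(g^4 + 11*g^3 + 40*g^2 + 48*g) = (g - 5)*(g - 4)^2*(g + 3)*(g^3 + 8*g^2 + 16*g) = (g - 5)*(g - 4)^2*(g + 3)*(g + 4)*(g^2 + 4*g) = (g - 5)*(g - 4)^2*(g + 3)*(g + 4)^2*(g)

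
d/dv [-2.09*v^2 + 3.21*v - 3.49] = 3.21 - 4.18*v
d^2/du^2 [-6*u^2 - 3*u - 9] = -12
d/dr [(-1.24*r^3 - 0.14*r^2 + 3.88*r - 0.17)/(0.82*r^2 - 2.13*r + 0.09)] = (-1.0168*r^4 + 5.2824*r^3 - 3.2182*r^2 + 0.2536*r - 0.0129000000000001)/(0.6724*r^4 - 3.4932*r^3 + 4.6845*r^2 - 0.3834*r + 0.0081)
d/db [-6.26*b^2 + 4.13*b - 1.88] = 4.13 - 12.52*b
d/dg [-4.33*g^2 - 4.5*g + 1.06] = -8.66*g - 4.5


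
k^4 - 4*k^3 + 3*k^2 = k^2*(k - 3)*(k - 1)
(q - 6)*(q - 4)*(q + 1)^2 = q^4 - 8*q^3 + 5*q^2 + 38*q + 24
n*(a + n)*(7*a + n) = 7*a^2*n + 8*a*n^2 + n^3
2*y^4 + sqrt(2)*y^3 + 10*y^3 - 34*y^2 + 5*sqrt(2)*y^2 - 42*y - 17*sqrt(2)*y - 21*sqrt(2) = (y - 3)*(y + 7)*(sqrt(2)*y + 1)*(sqrt(2)*y + sqrt(2))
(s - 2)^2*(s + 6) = s^3 + 2*s^2 - 20*s + 24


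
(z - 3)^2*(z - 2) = z^3 - 8*z^2 + 21*z - 18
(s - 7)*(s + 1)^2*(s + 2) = s^4 - 3*s^3 - 23*s^2 - 33*s - 14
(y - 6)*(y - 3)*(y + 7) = y^3 - 2*y^2 - 45*y + 126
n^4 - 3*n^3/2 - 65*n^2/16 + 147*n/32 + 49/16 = (n - 2)*(n - 7/4)*(n + 1/2)*(n + 7/4)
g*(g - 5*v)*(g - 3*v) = g^3 - 8*g^2*v + 15*g*v^2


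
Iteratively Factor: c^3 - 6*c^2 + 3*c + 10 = (c - 2)*(c^2 - 4*c - 5) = (c - 5)*(c - 2)*(c + 1)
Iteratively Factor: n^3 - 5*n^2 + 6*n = (n - 2)*(n^2 - 3*n) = n*(n - 2)*(n - 3)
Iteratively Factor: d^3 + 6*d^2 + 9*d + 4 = (d + 1)*(d^2 + 5*d + 4) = (d + 1)^2*(d + 4)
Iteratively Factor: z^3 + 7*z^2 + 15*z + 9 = (z + 3)*(z^2 + 4*z + 3) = (z + 1)*(z + 3)*(z + 3)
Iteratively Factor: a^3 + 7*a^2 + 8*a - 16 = (a + 4)*(a^2 + 3*a - 4) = (a + 4)^2*(a - 1)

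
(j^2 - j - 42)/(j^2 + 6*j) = (j - 7)/j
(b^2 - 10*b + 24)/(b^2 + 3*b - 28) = (b - 6)/(b + 7)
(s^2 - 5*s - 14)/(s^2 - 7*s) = (s + 2)/s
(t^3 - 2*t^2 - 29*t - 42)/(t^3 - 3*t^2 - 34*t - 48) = (t - 7)/(t - 8)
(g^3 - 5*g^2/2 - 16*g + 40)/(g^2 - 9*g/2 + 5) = (g^2 - 16)/(g - 2)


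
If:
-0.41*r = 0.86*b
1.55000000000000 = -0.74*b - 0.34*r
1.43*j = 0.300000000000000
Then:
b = -57.77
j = 0.21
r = 121.18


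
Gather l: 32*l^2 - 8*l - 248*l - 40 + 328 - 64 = 32*l^2 - 256*l + 224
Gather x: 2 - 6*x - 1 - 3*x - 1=-9*x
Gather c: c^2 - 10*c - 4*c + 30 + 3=c^2 - 14*c + 33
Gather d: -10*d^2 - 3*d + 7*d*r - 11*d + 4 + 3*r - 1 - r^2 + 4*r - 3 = -10*d^2 + d*(7*r - 14) - r^2 + 7*r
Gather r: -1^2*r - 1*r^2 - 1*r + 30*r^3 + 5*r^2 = 30*r^3 + 4*r^2 - 2*r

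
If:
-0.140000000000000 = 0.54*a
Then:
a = -0.26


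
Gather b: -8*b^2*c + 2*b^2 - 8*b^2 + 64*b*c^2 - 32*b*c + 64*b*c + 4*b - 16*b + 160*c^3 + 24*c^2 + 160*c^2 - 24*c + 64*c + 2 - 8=b^2*(-8*c - 6) + b*(64*c^2 + 32*c - 12) + 160*c^3 + 184*c^2 + 40*c - 6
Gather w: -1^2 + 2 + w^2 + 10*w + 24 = w^2 + 10*w + 25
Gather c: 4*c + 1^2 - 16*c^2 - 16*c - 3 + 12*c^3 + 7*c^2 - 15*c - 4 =12*c^3 - 9*c^2 - 27*c - 6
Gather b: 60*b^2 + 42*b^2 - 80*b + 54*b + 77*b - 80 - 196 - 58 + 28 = 102*b^2 + 51*b - 306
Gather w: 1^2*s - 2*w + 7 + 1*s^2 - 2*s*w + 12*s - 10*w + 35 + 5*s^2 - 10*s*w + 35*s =6*s^2 + 48*s + w*(-12*s - 12) + 42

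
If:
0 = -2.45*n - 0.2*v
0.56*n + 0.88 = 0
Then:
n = -1.57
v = 19.25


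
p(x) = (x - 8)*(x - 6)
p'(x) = 2*x - 14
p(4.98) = 3.08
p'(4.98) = -4.04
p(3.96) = 8.24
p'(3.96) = -6.08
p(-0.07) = 48.98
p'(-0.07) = -14.14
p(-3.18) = 102.63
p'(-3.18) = -20.36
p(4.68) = 4.38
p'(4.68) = -4.64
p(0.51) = 41.12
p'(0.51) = -12.98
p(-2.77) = 94.45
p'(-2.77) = -19.54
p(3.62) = 10.42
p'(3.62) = -6.76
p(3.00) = 15.00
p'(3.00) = -8.00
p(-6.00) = 168.00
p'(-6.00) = -26.00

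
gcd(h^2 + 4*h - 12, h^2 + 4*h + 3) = 1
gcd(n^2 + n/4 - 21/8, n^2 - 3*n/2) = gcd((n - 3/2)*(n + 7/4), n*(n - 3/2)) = n - 3/2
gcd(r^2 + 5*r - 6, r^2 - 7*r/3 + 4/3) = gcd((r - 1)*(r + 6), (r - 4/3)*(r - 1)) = r - 1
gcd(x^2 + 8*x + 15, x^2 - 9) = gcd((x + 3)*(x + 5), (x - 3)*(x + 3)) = x + 3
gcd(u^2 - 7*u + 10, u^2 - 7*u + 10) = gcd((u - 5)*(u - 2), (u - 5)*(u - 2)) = u^2 - 7*u + 10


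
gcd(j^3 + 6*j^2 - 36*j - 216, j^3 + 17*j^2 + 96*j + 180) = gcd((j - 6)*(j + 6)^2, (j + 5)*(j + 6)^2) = j^2 + 12*j + 36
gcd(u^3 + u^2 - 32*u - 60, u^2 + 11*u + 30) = u + 5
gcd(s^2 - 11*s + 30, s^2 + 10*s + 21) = 1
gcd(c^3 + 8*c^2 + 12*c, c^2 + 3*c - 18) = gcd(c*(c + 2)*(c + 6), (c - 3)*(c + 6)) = c + 6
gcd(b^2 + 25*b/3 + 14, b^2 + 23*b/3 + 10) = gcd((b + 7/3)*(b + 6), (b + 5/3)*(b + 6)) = b + 6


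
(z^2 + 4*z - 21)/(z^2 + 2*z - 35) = (z - 3)/(z - 5)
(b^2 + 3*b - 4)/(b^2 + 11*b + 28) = (b - 1)/(b + 7)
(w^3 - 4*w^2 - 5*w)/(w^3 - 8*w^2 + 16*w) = (w^2 - 4*w - 5)/(w^2 - 8*w + 16)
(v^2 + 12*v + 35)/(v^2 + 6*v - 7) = (v + 5)/(v - 1)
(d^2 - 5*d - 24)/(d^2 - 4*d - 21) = (d - 8)/(d - 7)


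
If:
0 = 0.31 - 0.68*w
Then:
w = 0.46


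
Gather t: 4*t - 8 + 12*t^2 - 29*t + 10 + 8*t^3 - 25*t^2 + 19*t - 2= 8*t^3 - 13*t^2 - 6*t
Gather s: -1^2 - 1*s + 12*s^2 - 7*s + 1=12*s^2 - 8*s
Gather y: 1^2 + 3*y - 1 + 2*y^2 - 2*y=2*y^2 + y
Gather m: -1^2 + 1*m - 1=m - 2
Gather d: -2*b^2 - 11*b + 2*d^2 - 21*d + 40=-2*b^2 - 11*b + 2*d^2 - 21*d + 40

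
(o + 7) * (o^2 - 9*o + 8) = o^3 - 2*o^2 - 55*o + 56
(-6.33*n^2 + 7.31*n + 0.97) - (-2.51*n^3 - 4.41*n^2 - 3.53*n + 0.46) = 2.51*n^3 - 1.92*n^2 + 10.84*n + 0.51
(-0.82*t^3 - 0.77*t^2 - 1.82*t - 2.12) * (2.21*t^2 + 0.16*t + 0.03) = -1.8122*t^5 - 1.8329*t^4 - 4.17*t^3 - 4.9995*t^2 - 0.3938*t - 0.0636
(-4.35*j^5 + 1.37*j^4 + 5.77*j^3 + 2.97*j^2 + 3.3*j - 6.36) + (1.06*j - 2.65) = -4.35*j^5 + 1.37*j^4 + 5.77*j^3 + 2.97*j^2 + 4.36*j - 9.01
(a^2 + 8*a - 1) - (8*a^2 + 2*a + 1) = -7*a^2 + 6*a - 2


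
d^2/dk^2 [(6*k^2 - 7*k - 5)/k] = -10/k^3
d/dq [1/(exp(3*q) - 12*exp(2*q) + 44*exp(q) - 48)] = (-3*exp(2*q) + 24*exp(q) - 44)*exp(q)/(exp(3*q) - 12*exp(2*q) + 44*exp(q) - 48)^2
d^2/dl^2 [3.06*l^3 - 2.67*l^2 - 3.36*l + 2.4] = 18.36*l - 5.34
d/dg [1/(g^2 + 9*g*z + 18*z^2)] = (-2*g - 9*z)/(g^2 + 9*g*z + 18*z^2)^2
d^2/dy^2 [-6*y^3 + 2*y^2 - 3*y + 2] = 4 - 36*y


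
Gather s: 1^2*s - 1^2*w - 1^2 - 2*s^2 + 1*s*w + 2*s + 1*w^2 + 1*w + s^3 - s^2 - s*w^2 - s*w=s^3 - 3*s^2 + s*(3 - w^2) + w^2 - 1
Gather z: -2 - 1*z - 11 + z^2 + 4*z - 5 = z^2 + 3*z - 18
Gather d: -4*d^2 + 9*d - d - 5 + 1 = -4*d^2 + 8*d - 4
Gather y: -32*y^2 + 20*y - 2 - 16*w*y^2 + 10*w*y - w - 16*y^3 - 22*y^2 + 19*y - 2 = -w - 16*y^3 + y^2*(-16*w - 54) + y*(10*w + 39) - 4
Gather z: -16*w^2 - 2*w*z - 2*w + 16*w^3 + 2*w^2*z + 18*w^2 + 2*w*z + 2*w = 16*w^3 + 2*w^2*z + 2*w^2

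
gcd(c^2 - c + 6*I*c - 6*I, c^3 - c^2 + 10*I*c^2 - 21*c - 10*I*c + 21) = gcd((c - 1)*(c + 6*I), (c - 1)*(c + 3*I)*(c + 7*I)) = c - 1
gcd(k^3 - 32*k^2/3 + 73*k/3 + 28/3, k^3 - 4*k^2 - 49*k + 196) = k^2 - 11*k + 28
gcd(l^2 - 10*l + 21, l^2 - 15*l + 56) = l - 7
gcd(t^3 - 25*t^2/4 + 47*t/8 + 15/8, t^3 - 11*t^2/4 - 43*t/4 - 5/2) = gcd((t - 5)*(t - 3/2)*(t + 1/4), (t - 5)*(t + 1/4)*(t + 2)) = t^2 - 19*t/4 - 5/4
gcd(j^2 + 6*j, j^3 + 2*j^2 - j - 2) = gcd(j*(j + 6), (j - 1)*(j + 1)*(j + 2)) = 1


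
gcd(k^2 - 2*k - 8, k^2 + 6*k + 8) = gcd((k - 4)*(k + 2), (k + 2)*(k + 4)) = k + 2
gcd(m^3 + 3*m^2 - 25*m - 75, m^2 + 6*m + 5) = m + 5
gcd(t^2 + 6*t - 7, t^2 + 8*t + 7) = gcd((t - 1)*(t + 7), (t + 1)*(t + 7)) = t + 7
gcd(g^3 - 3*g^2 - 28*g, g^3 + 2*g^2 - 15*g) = g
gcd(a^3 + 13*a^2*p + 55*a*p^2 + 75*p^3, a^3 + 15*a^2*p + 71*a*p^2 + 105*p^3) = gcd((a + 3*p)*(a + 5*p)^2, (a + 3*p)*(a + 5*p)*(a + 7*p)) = a^2 + 8*a*p + 15*p^2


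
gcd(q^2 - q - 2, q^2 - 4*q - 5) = q + 1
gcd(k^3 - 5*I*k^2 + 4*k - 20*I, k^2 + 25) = k - 5*I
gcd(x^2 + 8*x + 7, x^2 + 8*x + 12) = 1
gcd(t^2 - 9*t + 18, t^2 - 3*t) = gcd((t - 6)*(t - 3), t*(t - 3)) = t - 3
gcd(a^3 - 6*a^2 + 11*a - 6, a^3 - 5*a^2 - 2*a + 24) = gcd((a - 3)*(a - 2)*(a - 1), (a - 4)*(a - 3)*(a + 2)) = a - 3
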